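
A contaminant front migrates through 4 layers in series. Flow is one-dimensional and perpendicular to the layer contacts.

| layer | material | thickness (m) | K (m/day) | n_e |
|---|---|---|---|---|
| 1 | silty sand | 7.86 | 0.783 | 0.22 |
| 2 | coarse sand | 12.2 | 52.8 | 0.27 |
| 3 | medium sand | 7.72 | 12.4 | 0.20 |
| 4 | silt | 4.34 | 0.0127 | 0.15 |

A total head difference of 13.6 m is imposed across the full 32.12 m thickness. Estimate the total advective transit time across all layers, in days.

With flow normal to the layers, continuity requires the same specific discharge q through every layer.
Σ(b_i/K_i) = 7.86/0.783 + 12.2/52.8 + 7.72/12.4 + 4.34/0.0127 = 352.6 d.
q = Δh / Σ(b_i/K_i) = 13.6 / 352.6 = 0.03857 m/day.
In each layer the seepage velocity is v_i = q/n_i, so the layer transit time is t_i = b_i·n_i / q:
  layer 1 (silty sand): t_1 = 7.86 × 0.22 / 0.03857 = 44.84 d
  layer 2 (coarse sand): t_2 = 12.2 × 0.27 / 0.03857 = 85.41 d
  layer 3 (medium sand): t_3 = 7.72 × 0.20 / 0.03857 = 40.03 d
  layer 4 (silt): t_4 = 4.34 × 0.15 / 0.03857 = 16.88 d
Total t = Σ t_i = 187.2 days.

187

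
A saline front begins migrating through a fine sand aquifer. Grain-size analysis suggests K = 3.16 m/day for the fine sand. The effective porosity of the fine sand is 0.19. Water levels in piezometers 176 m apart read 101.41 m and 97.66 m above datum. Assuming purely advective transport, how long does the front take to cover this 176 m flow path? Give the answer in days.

497

Hydraulic gradient i = (101.41 − 97.66) / 176 = 3.75 / 176 = 0.02131.
Darcy flux q = K · i = 3.160 × 0.02131 = 0.06733 m/day.
Seepage velocity v = q / n_e = 0.06733 / 0.19 = 0.3544 m/day.
Travel time t = L / v = 176 / 0.3544 = 496.7 days.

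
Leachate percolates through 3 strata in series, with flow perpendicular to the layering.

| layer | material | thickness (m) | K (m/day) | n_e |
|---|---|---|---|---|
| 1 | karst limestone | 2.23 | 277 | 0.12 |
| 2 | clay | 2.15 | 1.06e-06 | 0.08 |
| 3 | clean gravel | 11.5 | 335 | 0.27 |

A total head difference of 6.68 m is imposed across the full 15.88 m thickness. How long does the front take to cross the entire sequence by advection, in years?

With flow normal to the layers, continuity requires the same specific discharge q through every layer.
Σ(b_i/K_i) = 2.23/277 + 2.15/1.06e-06 + 11.5/335 = 2.028e+06 d.
q = Δh / Σ(b_i/K_i) = 6.68 / 2.028e+06 = 3.293e-06 m/day.
In each layer the seepage velocity is v_i = q/n_i, so the layer transit time is t_i = b_i·n_i / q:
  layer 1 (karst limestone): t_1 = 2.23 × 0.12 / 3.293e-06 = 81254 d
  layer 2 (clay): t_2 = 2.15 × 0.08 / 3.293e-06 = 52226 d
  layer 3 (clean gravel): t_3 = 11.5 × 0.27 / 3.293e-06 = 9.428e+05 d
Total t = Σ t_i = 1.076e+06 days = 2947 years.

2950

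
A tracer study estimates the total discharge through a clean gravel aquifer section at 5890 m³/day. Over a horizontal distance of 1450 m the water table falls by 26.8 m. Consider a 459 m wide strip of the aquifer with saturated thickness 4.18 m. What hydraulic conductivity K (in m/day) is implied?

Cross-sectional area A = 459 × 4.18 = 1919 m².
Hydraulic gradient i = Δh / L = 26.8 / 1450 = 0.01848.
From Q = K·A·i, K = Q / (A·i) = 5890 / (1919 × 0.01848) = 166.1 m/day.

166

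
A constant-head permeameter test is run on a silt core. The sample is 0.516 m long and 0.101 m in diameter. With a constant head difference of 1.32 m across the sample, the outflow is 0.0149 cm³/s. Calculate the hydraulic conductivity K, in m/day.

Cross-sectional area A = π·(d/2)² = π × (0.101/2)² = 0.008012 m².
Convert discharge: 0.0149 cm³/s = 1.490e-08 m³/s.
Darcy's law rearranged: K = Q·L / (A·Δh) = 1.490e-08 × 0.516 / (0.008012 × 1.32) = 7.270e-07 m/s = 0.06281 m/day.

0.0628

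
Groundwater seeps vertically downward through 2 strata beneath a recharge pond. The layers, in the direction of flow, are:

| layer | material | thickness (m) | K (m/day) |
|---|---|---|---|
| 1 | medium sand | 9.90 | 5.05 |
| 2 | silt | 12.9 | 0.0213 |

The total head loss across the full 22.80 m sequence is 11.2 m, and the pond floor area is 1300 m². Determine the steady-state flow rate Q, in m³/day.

Flow is perpendicular to layering, so the layers act in series and the equivalent K is the thickness-weighted harmonic mean.
Total thickness L = 9.90 + 12.9 = 22.80 m.
Σ(b_i/K_i) = 9.90/5.05 + 12.9/0.0213 = 607.6 d.
K_eq = L / Σ(b_i/K_i) = 22.80 / 607.6 = 0.03753 m/day.
Q = K_eq · A · (Δh/L) = 0.03753 × 1300 × (11.2/22.80) = 23.96 m³/day.

24.0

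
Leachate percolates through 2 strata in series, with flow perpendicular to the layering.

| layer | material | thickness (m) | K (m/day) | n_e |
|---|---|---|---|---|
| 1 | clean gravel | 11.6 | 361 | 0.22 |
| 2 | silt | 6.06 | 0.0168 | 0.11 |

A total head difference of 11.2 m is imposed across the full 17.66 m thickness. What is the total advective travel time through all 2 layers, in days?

104

With flow normal to the layers, continuity requires the same specific discharge q through every layer.
Σ(b_i/K_i) = 11.6/361 + 6.06/0.0168 = 360.7 d.
q = Δh / Σ(b_i/K_i) = 11.2 / 360.7 = 0.03105 m/day.
In each layer the seepage velocity is v_i = q/n_i, so the layer transit time is t_i = b_i·n_i / q:
  layer 1 (clean gravel): t_1 = 11.6 × 0.22 / 0.03105 = 82.20 d
  layer 2 (silt): t_2 = 6.06 × 0.11 / 0.03105 = 21.47 d
Total t = Σ t_i = 103.7 days.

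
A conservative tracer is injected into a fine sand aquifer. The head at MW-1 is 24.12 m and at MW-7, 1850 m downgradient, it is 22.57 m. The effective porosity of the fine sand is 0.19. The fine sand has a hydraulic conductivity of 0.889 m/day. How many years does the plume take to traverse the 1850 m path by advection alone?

Hydraulic gradient i = (24.12 − 22.57) / 1850 = 1.55 / 1850 = 0.0008378.
Darcy flux q = K · i = 0.8890 × 0.0008378 = 0.0007448 m/day.
Seepage velocity v = q / n_e = 0.0007448 / 0.19 = 0.003920 m/day.
Travel time t = L / v = 1850 / 0.003920 = 4.719e+05 days = 1292 years.

1290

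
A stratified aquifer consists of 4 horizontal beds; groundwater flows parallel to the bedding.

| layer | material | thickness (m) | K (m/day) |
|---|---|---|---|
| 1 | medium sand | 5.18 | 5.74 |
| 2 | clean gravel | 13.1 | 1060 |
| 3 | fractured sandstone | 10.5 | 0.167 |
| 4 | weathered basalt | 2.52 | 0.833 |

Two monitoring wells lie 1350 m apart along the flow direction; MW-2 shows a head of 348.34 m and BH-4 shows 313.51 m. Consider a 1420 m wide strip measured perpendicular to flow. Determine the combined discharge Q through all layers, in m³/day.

510000

Flow is parallel to layering, so each bed carries its own Darcy discharge and the transmissivities add.
Σ(K_i·b_i) = 5.74×5.18 + 1060×13.1 + 0.167×10.5 + 0.833×2.52 = 13920 m²/day.
Hydraulic gradient i = (348.34 − 313.51) / 1350 = 34.83 / 1350 = 0.02580.
Q = Σ(K_i·b_i) · W · i = 13920 × 1420 × 0.02580 = 5.100e+05 m³/day.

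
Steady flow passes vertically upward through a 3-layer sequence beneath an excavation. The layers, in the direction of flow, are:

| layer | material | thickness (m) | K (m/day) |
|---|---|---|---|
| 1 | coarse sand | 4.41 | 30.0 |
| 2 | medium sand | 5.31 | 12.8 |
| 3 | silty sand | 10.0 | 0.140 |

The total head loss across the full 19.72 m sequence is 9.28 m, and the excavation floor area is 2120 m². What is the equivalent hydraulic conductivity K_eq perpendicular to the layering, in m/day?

0.274

Flow is perpendicular to layering, so the layers act in series and the equivalent K is the thickness-weighted harmonic mean.
Total thickness L = 4.41 + 5.31 + 10.0 = 19.72 m.
Σ(b_i/K_i) = 4.41/30.0 + 5.31/12.8 + 10.0/0.140 = 71.99 d.
K_eq = L / Σ(b_i/K_i) = 19.72 / 71.99 = 0.2739 m/day.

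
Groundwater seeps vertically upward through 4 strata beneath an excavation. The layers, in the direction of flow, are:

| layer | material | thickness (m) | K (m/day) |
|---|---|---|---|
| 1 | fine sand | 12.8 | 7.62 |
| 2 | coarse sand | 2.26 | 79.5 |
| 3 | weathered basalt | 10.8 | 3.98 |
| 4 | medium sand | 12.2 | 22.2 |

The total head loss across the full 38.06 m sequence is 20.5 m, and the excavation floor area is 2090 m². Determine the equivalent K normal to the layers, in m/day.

7.66

Flow is perpendicular to layering, so the layers act in series and the equivalent K is the thickness-weighted harmonic mean.
Total thickness L = 12.8 + 2.26 + 10.8 + 12.2 = 38.06 m.
Σ(b_i/K_i) = 12.8/7.62 + 2.26/79.5 + 10.8/3.98 + 12.2/22.2 = 4.971 d.
K_eq = L / Σ(b_i/K_i) = 38.06 / 4.971 = 7.656 m/day.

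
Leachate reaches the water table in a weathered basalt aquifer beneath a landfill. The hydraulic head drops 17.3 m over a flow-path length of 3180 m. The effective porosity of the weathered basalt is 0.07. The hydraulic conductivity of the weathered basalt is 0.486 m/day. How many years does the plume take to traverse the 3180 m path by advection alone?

231

Hydraulic gradient i = Δh / L = 17.3 / 3180 = 0.005440.
Darcy flux q = K · i = 0.4860 × 0.005440 = 0.002644 m/day.
Seepage velocity v = q / n_e = 0.002644 / 0.07 = 0.03777 m/day.
Travel time t = L / v = 3180 / 0.03777 = 84192 days = 230.5 years.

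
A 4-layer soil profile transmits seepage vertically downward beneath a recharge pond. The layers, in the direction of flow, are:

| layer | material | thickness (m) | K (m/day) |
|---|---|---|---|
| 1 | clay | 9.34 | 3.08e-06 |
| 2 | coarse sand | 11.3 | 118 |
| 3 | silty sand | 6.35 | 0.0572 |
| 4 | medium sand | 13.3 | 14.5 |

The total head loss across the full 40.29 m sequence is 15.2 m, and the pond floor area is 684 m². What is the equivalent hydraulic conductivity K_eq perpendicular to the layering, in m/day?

Flow is perpendicular to layering, so the layers act in series and the equivalent K is the thickness-weighted harmonic mean.
Total thickness L = 9.34 + 11.3 + 6.35 + 13.3 = 40.29 m.
Σ(b_i/K_i) = 9.34/3.08e-06 + 11.3/118 + 6.35/0.0572 + 13.3/14.5 = 3.033e+06 d.
K_eq = L / Σ(b_i/K_i) = 40.29 / 3.033e+06 = 1.329e-05 m/day.

1.33e-05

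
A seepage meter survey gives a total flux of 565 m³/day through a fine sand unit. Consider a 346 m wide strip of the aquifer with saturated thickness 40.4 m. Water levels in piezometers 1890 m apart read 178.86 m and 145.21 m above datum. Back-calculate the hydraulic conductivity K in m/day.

2.27

Cross-sectional area A = 346 × 40.4 = 13978 m².
Hydraulic gradient i = (178.86 − 145.21) / 1890 = 33.65 / 1890 = 0.01780.
From Q = K·A·i, K = Q / (A·i) = 565 / (13978 × 0.01780) = 2.270 m/day.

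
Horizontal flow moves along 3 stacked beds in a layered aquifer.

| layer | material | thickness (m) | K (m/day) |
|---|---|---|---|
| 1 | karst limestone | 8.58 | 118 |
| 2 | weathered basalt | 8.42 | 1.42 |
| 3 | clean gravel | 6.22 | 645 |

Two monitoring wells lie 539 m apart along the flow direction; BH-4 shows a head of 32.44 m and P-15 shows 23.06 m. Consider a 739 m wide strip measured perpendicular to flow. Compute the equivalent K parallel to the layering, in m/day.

Flow is parallel to layering, so each bed carries its own Darcy discharge and the transmissivities add.
Σ(K_i·b_i) = 118×8.58 + 1.42×8.42 + 645×6.22 = 5036 m²/day.
Total thickness b = 23.22 m, so K_eq = Σ(K_i·b_i)/b = 216.9 m/day.

217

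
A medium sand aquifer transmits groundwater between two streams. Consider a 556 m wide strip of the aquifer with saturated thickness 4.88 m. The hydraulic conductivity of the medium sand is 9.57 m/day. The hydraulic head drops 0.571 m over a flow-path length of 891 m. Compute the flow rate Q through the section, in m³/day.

16.6

Cross-sectional area A = 556 × 4.88 = 2713 m².
Hydraulic gradient i = Δh / L = 0.571 / 891 = 0.0006409.
Darcy's law: Q = K · A · i = 9.570 × 2713 × 0.0006409 = 16.64 m³/day.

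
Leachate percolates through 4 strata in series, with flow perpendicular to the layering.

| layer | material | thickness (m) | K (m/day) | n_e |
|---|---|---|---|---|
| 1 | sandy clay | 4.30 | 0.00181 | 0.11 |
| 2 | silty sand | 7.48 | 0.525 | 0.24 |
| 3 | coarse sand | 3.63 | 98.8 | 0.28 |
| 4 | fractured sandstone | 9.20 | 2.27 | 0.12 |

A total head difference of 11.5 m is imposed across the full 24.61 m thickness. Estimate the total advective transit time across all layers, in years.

With flow normal to the layers, continuity requires the same specific discharge q through every layer.
Σ(b_i/K_i) = 4.30/0.00181 + 7.48/0.525 + 3.63/98.8 + 9.20/2.27 = 2394 d.
q = Δh / Σ(b_i/K_i) = 11.5 / 2394 = 0.004804 m/day.
In each layer the seepage velocity is v_i = q/n_i, so the layer transit time is t_i = b_i·n_i / q:
  layer 1 (sandy clay): t_1 = 4.30 × 0.11 / 0.004804 = 98.47 d
  layer 2 (silty sand): t_2 = 7.48 × 0.24 / 0.004804 = 373.7 d
  layer 3 (coarse sand): t_3 = 3.63 × 0.28 / 0.004804 = 211.6 d
  layer 4 (fractured sandstone): t_4 = 9.20 × 0.12 / 0.004804 = 229.8 d
Total t = Σ t_i = 913.6 days = 2.501 years.

2.50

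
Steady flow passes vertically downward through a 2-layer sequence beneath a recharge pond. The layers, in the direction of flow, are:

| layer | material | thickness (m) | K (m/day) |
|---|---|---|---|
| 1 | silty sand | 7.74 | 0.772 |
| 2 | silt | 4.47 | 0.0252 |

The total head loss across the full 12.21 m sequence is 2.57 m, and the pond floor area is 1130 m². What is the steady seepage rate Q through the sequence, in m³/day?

15.5

Flow is perpendicular to layering, so the layers act in series and the equivalent K is the thickness-weighted harmonic mean.
Total thickness L = 7.74 + 4.47 = 12.21 m.
Σ(b_i/K_i) = 7.74/0.772 + 4.47/0.0252 = 187.4 d.
K_eq = L / Σ(b_i/K_i) = 12.21 / 187.4 = 0.06515 m/day.
Q = K_eq · A · (Δh/L) = 0.06515 × 1130 × (2.57/12.21) = 15.50 m³/day.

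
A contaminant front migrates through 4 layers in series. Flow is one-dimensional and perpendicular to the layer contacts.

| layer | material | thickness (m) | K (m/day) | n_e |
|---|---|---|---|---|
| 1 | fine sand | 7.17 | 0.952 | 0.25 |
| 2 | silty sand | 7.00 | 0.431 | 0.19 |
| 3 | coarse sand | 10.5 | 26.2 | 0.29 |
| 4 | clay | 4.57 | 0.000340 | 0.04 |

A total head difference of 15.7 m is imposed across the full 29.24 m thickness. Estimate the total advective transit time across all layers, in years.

With flow normal to the layers, continuity requires the same specific discharge q through every layer.
Σ(b_i/K_i) = 7.17/0.952 + 7.00/0.431 + 10.5/26.2 + 4.57/0.000340 = 13465 d.
q = Δh / Σ(b_i/K_i) = 15.7 / 13465 = 0.001166 m/day.
In each layer the seepage velocity is v_i = q/n_i, so the layer transit time is t_i = b_i·n_i / q:
  layer 1 (fine sand): t_1 = 7.17 × 0.25 / 0.001166 = 1537 d
  layer 2 (silty sand): t_2 = 7.00 × 0.19 / 0.001166 = 1141 d
  layer 3 (coarse sand): t_3 = 10.5 × 0.29 / 0.001166 = 2612 d
  layer 4 (clay): t_4 = 4.57 × 0.04 / 0.001166 = 156.8 d
Total t = Σ t_i = 5446 days = 14.91 years.

14.9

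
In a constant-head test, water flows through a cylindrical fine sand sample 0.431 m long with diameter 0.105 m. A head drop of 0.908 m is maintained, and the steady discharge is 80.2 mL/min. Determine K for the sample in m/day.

6.33

Cross-sectional area A = π·(d/2)² = π × (0.105/2)² = 0.008659 m².
Convert discharge: 80.2 mL/min = 1.337e-06 m³/s.
Darcy's law rearranged: K = Q·L / (A·Δh) = 1.337e-06 × 0.431 / (0.008659 × 0.908) = 7.327e-05 m/s = 6.331 m/day.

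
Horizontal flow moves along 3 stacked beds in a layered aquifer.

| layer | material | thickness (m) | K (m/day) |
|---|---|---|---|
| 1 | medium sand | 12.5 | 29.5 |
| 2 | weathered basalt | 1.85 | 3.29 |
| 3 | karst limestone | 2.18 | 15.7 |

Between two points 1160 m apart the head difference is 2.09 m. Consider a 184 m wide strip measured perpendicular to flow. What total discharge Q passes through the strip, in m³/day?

Flow is parallel to layering, so each bed carries its own Darcy discharge and the transmissivities add.
Σ(K_i·b_i) = 29.5×12.5 + 3.29×1.85 + 15.7×2.18 = 409.1 m²/day.
Hydraulic gradient i = Δh / L = 2.09 / 1160 = 0.001802.
Q = Σ(K_i·b_i) · W · i = 409.1 × 184 × 0.001802 = 135.6 m³/day.

136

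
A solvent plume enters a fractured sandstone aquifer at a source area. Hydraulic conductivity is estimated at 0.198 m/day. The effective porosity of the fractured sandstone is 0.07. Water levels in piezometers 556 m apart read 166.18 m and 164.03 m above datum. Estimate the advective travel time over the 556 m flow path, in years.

139

Hydraulic gradient i = (166.18 − 164.03) / 556 = 2.15 / 556 = 0.003867.
Darcy flux q = K · i = 0.1980 × 0.003867 = 0.0007656 m/day.
Seepage velocity v = q / n_e = 0.0007656 / 0.07 = 0.01094 m/day.
Travel time t = L / v = 556 / 0.01094 = 50833 days = 139.2 years.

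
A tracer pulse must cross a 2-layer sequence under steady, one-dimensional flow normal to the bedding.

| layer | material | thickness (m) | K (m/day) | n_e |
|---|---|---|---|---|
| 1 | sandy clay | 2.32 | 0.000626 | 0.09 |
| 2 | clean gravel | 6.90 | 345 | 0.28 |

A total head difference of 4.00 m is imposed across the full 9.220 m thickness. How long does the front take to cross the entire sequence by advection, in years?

With flow normal to the layers, continuity requires the same specific discharge q through every layer.
Σ(b_i/K_i) = 2.32/0.000626 + 6.90/345 = 3706 d.
q = Δh / Σ(b_i/K_i) = 4.00 / 3706 = 0.001079 m/day.
In each layer the seepage velocity is v_i = q/n_i, so the layer transit time is t_i = b_i·n_i / q:
  layer 1 (sandy clay): t_1 = 2.32 × 0.09 / 0.001079 = 193.5 d
  layer 2 (clean gravel): t_2 = 6.90 × 0.28 / 0.001079 = 1790 d
Total t = Σ t_i = 1983 days = 5.431 years.

5.43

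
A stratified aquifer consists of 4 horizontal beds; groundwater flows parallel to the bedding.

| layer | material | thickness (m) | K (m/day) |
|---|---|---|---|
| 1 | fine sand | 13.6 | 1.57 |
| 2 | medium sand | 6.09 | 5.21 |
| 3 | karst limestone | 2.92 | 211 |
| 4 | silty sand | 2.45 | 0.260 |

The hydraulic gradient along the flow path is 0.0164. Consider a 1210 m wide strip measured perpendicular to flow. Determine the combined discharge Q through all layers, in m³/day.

Flow is parallel to layering, so each bed carries its own Darcy discharge and the transmissivities add.
Σ(K_i·b_i) = 1.57×13.6 + 5.21×6.09 + 211×2.92 + 0.260×2.45 = 669.8 m²/day.
Hydraulic gradient i = 0.0164.
Q = Σ(K_i·b_i) · W · i = 669.8 × 1210 × 0.01640 = 13292 m³/day.

13300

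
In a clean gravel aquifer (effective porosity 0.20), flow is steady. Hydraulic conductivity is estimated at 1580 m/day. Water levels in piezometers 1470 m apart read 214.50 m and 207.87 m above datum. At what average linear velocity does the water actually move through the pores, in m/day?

Hydraulic gradient i = (214.50 − 207.87) / 1470 = 6.63 / 1470 = 0.004510.
Darcy flux q = K · i = 1580 × 0.004510 = 7.126 m/day.
Seepage velocity v = q / n_e = 7.126 / 0.20 = 35.63 m/day.

35.6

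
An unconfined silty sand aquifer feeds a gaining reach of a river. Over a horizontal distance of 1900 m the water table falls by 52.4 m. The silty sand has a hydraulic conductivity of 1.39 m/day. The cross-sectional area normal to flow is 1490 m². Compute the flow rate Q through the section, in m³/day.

Hydraulic gradient i = Δh / L = 52.4 / 1900 = 0.02758.
Darcy's law: Q = K · A · i = 1.390 × 1490 × 0.02758 = 57.12 m³/day.

57.1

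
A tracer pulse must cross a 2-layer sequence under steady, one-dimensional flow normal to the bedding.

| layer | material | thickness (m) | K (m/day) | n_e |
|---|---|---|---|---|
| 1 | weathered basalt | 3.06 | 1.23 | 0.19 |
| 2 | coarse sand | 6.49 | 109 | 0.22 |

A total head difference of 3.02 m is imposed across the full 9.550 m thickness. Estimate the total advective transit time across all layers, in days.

With flow normal to the layers, continuity requires the same specific discharge q through every layer.
Σ(b_i/K_i) = 3.06/1.23 + 6.49/109 = 2.547 d.
q = Δh / Σ(b_i/K_i) = 3.02 / 2.547 = 1.186 m/day.
In each layer the seepage velocity is v_i = q/n_i, so the layer transit time is t_i = b_i·n_i / q:
  layer 1 (weathered basalt): t_1 = 3.06 × 0.19 / 1.186 = 0.4904 d
  layer 2 (coarse sand): t_2 = 6.49 × 0.22 / 1.186 = 1.204 d
Total t = Σ t_i = 1.695 days.

1.69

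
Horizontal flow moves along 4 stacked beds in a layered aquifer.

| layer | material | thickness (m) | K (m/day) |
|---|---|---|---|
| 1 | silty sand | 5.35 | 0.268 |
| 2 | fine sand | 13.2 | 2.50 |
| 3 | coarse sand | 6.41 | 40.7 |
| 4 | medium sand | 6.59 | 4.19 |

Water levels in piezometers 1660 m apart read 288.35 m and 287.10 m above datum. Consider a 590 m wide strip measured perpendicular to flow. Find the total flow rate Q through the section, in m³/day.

143

Flow is parallel to layering, so each bed carries its own Darcy discharge and the transmissivities add.
Σ(K_i·b_i) = 0.268×5.35 + 2.50×13.2 + 40.7×6.41 + 4.19×6.59 = 322.9 m²/day.
Hydraulic gradient i = (288.35 − 287.10) / 1660 = 1.25 / 1660 = 0.0007530.
Q = Σ(K_i·b_i) · W · i = 322.9 × 590 × 0.0007530 = 143.5 m³/day.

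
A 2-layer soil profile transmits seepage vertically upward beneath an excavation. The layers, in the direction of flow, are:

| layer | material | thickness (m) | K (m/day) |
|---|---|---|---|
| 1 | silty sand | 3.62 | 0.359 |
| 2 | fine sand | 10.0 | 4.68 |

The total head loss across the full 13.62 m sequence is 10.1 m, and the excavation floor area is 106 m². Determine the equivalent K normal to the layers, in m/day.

Flow is perpendicular to layering, so the layers act in series and the equivalent K is the thickness-weighted harmonic mean.
Total thickness L = 3.62 + 10.0 = 13.62 m.
Σ(b_i/K_i) = 3.62/0.359 + 10.0/4.68 = 12.22 d.
K_eq = L / Σ(b_i/K_i) = 13.62 / 12.22 = 1.115 m/day.

1.11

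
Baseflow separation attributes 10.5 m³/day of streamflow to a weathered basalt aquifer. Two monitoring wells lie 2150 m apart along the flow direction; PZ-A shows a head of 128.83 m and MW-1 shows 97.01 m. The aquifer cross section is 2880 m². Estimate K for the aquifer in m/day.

Hydraulic gradient i = (128.83 − 97.01) / 2150 = 31.82 / 2150 = 0.01480.
From Q = K·A·i, K = Q / (A·i) = 10.5 / (2880 × 0.01480) = 0.2463 m/day.

0.246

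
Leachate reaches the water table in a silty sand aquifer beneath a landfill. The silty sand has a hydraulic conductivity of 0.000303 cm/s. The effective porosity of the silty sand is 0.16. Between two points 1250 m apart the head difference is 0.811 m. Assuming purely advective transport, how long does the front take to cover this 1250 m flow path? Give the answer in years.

3220

Convert K: 0.000303 cm/s × 864 = 0.2618 m/day.
Hydraulic gradient i = Δh / L = 0.811 / 1250 = 0.0006488.
Darcy flux q = K · i = 0.2618 × 0.0006488 = 0.0001699 m/day.
Seepage velocity v = q / n_e = 0.0001699 / 0.16 = 0.001062 m/day.
Travel time t = L / v = 1250 / 0.001062 = 1.178e+06 days = 3224 years.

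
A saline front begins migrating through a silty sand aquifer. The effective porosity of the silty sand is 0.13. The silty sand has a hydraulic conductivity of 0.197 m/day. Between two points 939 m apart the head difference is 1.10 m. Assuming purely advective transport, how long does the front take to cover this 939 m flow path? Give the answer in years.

Hydraulic gradient i = Δh / L = 1.10 / 939 = 0.001171.
Darcy flux q = K · i = 0.1970 × 0.001171 = 0.0002308 m/day.
Seepage velocity v = q / n_e = 0.0002308 / 0.13 = 0.001775 m/day.
Travel time t = L / v = 939 / 0.001775 = 5.290e+05 days = 1448 years.

1450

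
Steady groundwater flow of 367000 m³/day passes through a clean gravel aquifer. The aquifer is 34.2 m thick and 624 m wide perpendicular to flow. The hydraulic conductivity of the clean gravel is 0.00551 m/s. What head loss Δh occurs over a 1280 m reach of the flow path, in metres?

Convert K: 0.00551 m/s × 86400 = 476.1 m/day.
Cross-sectional area A = 624 × 34.2 = 21341 m².
From Q = K·A·i, i = Q / (K·A) = 367000 / (476.1 × 21341) = 0.03612.
Head loss Δh = i · L = 0.03612 × 1280 = 46.24 m.

46.2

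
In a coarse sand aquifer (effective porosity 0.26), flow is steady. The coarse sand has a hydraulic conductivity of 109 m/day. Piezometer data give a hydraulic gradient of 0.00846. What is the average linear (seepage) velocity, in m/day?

3.55

Hydraulic gradient i = 0.00846.
Darcy flux q = K · i = 109.0 × 0.008460 = 0.9221 m/day.
Seepage velocity v = q / n_e = 0.9221 / 0.26 = 3.547 m/day.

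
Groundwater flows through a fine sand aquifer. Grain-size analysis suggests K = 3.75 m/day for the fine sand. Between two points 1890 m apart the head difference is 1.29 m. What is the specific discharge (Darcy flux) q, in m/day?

Hydraulic gradient i = Δh / L = 1.29 / 1890 = 0.0006825.
Specific discharge q = K · i = 3.750 × 0.0006825 = 0.002560 m/day.

0.00256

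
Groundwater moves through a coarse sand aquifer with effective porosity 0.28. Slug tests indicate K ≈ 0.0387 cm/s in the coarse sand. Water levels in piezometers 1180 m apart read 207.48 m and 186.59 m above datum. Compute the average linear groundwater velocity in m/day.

Convert K: 0.0387 cm/s × 864 = 33.44 m/day.
Hydraulic gradient i = (207.48 − 186.59) / 1180 = 20.89 / 1180 = 0.01770.
Darcy flux q = K · i = 33.44 × 0.01770 = 0.5919 m/day.
Seepage velocity v = q / n_e = 0.5919 / 0.28 = 2.114 m/day.

2.11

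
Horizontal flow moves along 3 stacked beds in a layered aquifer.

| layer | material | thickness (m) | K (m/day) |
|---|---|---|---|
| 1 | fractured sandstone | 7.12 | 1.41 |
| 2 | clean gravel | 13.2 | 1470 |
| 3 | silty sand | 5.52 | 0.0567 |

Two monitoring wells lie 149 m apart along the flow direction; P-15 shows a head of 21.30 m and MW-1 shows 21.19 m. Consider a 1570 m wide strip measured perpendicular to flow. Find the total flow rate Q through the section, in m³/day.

Flow is parallel to layering, so each bed carries its own Darcy discharge and the transmissivities add.
Σ(K_i·b_i) = 1.41×7.12 + 1470×13.2 + 0.0567×5.52 = 19414 m²/day.
Hydraulic gradient i = (21.30 − 21.19) / 149 = 0.11 / 149 = 0.0007383.
Q = Σ(K_i·b_i) · W · i = 19414 × 1570 × 0.0007383 = 22502 m³/day.

22500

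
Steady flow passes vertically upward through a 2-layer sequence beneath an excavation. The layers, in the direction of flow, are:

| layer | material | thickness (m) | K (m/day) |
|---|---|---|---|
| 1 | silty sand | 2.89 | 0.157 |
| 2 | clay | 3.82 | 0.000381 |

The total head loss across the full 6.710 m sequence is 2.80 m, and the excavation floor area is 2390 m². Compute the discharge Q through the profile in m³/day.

0.666

Flow is perpendicular to layering, so the layers act in series and the equivalent K is the thickness-weighted harmonic mean.
Total thickness L = 2.89 + 3.82 = 6.710 m.
Σ(b_i/K_i) = 2.89/0.157 + 3.82/0.000381 = 10045 d.
K_eq = L / Σ(b_i/K_i) = 6.710 / 10045 = 0.0006680 m/day.
Q = K_eq · A · (Δh/L) = 0.0006680 × 2390 × (2.80/6.710) = 0.6662 m³/day.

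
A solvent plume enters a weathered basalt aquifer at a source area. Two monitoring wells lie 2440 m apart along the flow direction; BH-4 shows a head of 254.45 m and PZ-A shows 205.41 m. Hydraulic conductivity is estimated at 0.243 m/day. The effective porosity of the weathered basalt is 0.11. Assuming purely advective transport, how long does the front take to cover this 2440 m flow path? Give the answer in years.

150

Hydraulic gradient i = (254.45 − 205.41) / 2440 = 49.04 / 2440 = 0.02010.
Darcy flux q = K · i = 0.2430 × 0.02010 = 0.004884 m/day.
Seepage velocity v = q / n_e = 0.004884 / 0.11 = 0.04440 m/day.
Travel time t = L / v = 2440 / 0.04440 = 54956 days = 150.5 years.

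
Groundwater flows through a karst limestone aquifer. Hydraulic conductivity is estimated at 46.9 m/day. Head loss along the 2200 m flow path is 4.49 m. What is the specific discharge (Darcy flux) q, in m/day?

Hydraulic gradient i = Δh / L = 4.49 / 2200 = 0.002041.
Specific discharge q = K · i = 46.90 × 0.002041 = 0.09572 m/day.

0.0957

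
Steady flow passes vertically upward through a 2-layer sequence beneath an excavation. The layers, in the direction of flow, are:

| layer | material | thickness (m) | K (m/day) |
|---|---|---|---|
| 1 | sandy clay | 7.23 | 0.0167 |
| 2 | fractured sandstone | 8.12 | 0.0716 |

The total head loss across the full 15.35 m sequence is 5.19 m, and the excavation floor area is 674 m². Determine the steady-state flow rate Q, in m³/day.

6.40

Flow is perpendicular to layering, so the layers act in series and the equivalent K is the thickness-weighted harmonic mean.
Total thickness L = 7.23 + 8.12 = 15.35 m.
Σ(b_i/K_i) = 7.23/0.0167 + 8.12/0.0716 = 546.3 d.
K_eq = L / Σ(b_i/K_i) = 15.35 / 546.3 = 0.02810 m/day.
Q = K_eq · A · (Δh/L) = 0.02810 × 674 × (5.19/15.35) = 6.403 m³/day.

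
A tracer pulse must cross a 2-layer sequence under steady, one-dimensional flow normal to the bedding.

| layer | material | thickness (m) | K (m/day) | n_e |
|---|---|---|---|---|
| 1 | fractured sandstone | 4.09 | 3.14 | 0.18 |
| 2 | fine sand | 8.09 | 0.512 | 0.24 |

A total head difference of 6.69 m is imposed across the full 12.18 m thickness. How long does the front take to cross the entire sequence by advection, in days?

6.85

With flow normal to the layers, continuity requires the same specific discharge q through every layer.
Σ(b_i/K_i) = 4.09/3.14 + 8.09/0.512 = 17.10 d.
q = Δh / Σ(b_i/K_i) = 6.69 / 17.10 = 0.3912 m/day.
In each layer the seepage velocity is v_i = q/n_i, so the layer transit time is t_i = b_i·n_i / q:
  layer 1 (fractured sandstone): t_1 = 4.09 × 0.18 / 0.3912 = 1.882 d
  layer 2 (fine sand): t_2 = 8.09 × 0.24 / 0.3912 = 4.964 d
Total t = Σ t_i = 6.846 days.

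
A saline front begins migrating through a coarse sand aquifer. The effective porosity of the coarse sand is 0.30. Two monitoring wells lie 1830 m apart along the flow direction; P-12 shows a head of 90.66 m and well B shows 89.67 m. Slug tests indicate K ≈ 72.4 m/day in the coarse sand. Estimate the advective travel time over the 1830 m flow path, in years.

38.4

Hydraulic gradient i = (90.66 − 89.67) / 1830 = 0.99 / 1830 = 0.0005410.
Darcy flux q = K · i = 72.40 × 0.0005410 = 0.03917 m/day.
Seepage velocity v = q / n_e = 0.03917 / 0.30 = 0.1306 m/day.
Travel time t = L / v = 1830 / 0.1306 = 14017 days = 38.38 years.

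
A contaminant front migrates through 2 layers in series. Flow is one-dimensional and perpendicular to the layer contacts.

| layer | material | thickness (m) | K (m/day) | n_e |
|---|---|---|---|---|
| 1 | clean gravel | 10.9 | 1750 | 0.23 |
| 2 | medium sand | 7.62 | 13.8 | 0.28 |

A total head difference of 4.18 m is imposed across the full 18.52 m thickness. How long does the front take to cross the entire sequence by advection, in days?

With flow normal to the layers, continuity requires the same specific discharge q through every layer.
Σ(b_i/K_i) = 10.9/1750 + 7.62/13.8 = 0.5584 d.
q = Δh / Σ(b_i/K_i) = 4.18 / 0.5584 = 7.486 m/day.
In each layer the seepage velocity is v_i = q/n_i, so the layer transit time is t_i = b_i·n_i / q:
  layer 1 (clean gravel): t_1 = 10.9 × 0.23 / 7.486 = 0.3349 d
  layer 2 (medium sand): t_2 = 7.62 × 0.28 / 7.486 = 0.2850 d
Total t = Σ t_i = 0.6199 days.

0.620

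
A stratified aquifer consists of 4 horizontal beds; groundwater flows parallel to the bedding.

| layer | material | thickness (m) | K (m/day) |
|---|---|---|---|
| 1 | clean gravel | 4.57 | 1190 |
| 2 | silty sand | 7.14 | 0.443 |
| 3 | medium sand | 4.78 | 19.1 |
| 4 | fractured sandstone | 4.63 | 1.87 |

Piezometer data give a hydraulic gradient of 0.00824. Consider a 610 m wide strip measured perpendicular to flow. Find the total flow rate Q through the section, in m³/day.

27900

Flow is parallel to layering, so each bed carries its own Darcy discharge and the transmissivities add.
Σ(K_i·b_i) = 1190×4.57 + 0.443×7.14 + 19.1×4.78 + 1.87×4.63 = 5541 m²/day.
Hydraulic gradient i = 0.00824.
Q = Σ(K_i·b_i) · W · i = 5541 × 610 × 0.008240 = 27853 m³/day.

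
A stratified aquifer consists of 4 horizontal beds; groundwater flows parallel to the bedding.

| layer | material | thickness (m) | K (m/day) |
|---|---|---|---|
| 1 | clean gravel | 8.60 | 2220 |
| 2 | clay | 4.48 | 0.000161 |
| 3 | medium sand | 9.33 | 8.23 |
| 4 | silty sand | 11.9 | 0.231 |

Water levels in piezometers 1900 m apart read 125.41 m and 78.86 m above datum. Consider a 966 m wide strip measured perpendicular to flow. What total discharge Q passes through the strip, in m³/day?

454000

Flow is parallel to layering, so each bed carries its own Darcy discharge and the transmissivities add.
Σ(K_i·b_i) = 2220×8.60 + 0.000161×4.48 + 8.23×9.33 + 0.231×11.9 = 19172 m²/day.
Hydraulic gradient i = (125.41 − 78.86) / 1900 = 46.55 / 1900 = 0.02450.
Q = Σ(K_i·b_i) · W · i = 19172 × 966 × 0.02450 = 4.537e+05 m³/day.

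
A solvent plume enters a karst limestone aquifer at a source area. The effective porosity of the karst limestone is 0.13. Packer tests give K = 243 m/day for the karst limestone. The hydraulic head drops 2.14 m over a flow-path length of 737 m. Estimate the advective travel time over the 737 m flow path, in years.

Hydraulic gradient i = Δh / L = 2.14 / 737 = 0.002904.
Darcy flux q = K · i = 243.0 × 0.002904 = 0.7056 m/day.
Seepage velocity v = q / n_e = 0.7056 / 0.13 = 5.428 m/day.
Travel time t = L / v = 737 / 5.428 = 135.8 days = 0.3718 years.

0.372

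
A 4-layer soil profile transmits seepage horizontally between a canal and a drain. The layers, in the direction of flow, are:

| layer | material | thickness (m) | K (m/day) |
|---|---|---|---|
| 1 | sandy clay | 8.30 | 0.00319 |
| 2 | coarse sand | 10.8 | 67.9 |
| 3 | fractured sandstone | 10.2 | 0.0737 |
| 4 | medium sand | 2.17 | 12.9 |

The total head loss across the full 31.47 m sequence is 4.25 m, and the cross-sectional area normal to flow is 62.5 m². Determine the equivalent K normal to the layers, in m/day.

0.0115

Flow is perpendicular to layering, so the layers act in series and the equivalent K is the thickness-weighted harmonic mean.
Total thickness L = 8.30 + 10.8 + 10.2 + 2.17 = 31.47 m.
Σ(b_i/K_i) = 8.30/0.00319 + 10.8/67.9 + 10.2/0.0737 + 2.17/12.9 = 2741 d.
K_eq = L / Σ(b_i/K_i) = 31.47 / 2741 = 0.01148 m/day.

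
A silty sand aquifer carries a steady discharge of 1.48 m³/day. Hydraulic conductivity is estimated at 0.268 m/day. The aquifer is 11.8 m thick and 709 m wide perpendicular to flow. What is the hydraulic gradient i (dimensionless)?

0.000660

Cross-sectional area A = 709 × 11.8 = 8366 m².
From Q = K·A·i, i = Q / (K·A) = 1.48 / (0.2680 × 8366) = 0.0006601.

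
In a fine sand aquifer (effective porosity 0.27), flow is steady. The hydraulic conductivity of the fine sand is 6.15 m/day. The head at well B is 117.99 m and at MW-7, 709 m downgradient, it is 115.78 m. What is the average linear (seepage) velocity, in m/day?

0.0710

Hydraulic gradient i = (117.99 − 115.78) / 709 = 2.21 / 709 = 0.003117.
Darcy flux q = K · i = 6.150 × 0.003117 = 0.01917 m/day.
Seepage velocity v = q / n_e = 0.01917 / 0.27 = 0.07100 m/day.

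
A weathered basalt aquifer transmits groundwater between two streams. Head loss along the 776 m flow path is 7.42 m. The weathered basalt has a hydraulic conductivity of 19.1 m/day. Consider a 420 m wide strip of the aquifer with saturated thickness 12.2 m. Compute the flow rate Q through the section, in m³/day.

936

Cross-sectional area A = 420 × 12.2 = 5124 m².
Hydraulic gradient i = Δh / L = 7.42 / 776 = 0.009562.
Darcy's law: Q = K · A · i = 19.10 × 5124 × 0.009562 = 935.8 m³/day.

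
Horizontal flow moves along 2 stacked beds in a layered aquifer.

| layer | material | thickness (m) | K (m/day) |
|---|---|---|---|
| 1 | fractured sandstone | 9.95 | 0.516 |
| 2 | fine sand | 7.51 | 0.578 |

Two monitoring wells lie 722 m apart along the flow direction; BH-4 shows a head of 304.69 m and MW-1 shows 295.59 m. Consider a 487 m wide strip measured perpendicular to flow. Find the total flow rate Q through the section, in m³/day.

Flow is parallel to layering, so each bed carries its own Darcy discharge and the transmissivities add.
Σ(K_i·b_i) = 0.516×9.95 + 0.578×7.51 = 9.475 m²/day.
Hydraulic gradient i = (304.69 − 295.59) / 722 = 9.1 / 722 = 0.01260.
Q = Σ(K_i·b_i) · W · i = 9.475 × 487 × 0.01260 = 58.16 m³/day.

58.2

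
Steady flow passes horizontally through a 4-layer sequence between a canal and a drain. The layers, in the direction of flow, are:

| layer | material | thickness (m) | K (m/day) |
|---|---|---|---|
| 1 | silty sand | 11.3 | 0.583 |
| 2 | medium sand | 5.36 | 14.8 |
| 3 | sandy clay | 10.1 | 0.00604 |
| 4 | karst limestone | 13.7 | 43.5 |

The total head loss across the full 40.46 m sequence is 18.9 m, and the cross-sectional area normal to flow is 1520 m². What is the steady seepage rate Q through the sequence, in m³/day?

17.0

Flow is perpendicular to layering, so the layers act in series and the equivalent K is the thickness-weighted harmonic mean.
Total thickness L = 11.3 + 5.36 + 10.1 + 13.7 = 40.46 m.
Σ(b_i/K_i) = 11.3/0.583 + 5.36/14.8 + 10.1/0.00604 + 13.7/43.5 = 1692 d.
K_eq = L / Σ(b_i/K_i) = 40.46 / 1692 = 0.02391 m/day.
Q = K_eq · A · (Δh/L) = 0.02391 × 1520 × (18.9/40.46) = 16.98 m³/day.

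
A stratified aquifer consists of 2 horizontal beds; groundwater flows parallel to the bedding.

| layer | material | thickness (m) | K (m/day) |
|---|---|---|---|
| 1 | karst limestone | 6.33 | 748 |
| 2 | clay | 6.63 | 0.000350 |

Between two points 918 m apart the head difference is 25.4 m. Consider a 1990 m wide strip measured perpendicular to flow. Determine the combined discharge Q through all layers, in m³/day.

Flow is parallel to layering, so each bed carries its own Darcy discharge and the transmissivities add.
Σ(K_i·b_i) = 748×6.33 + 0.000350×6.63 = 4735 m²/day.
Hydraulic gradient i = Δh / L = 25.4 / 918 = 0.02767.
Q = Σ(K_i·b_i) · W · i = 4735 × 1990 × 0.02767 = 2.607e+05 m³/day.

261000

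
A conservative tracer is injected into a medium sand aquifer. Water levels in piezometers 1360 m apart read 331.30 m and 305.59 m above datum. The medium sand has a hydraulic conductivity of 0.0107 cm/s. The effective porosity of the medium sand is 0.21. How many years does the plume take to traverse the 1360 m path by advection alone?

Convert K: 0.0107 cm/s × 864 = 9.245 m/day.
Hydraulic gradient i = (331.30 − 305.59) / 1360 = 25.71 / 1360 = 0.01890.
Darcy flux q = K · i = 9.245 × 0.01890 = 0.1748 m/day.
Seepage velocity v = q / n_e = 0.1748 / 0.21 = 0.8322 m/day.
Travel time t = L / v = 1360 / 0.8322 = 1634 days = 4.474 years.

4.47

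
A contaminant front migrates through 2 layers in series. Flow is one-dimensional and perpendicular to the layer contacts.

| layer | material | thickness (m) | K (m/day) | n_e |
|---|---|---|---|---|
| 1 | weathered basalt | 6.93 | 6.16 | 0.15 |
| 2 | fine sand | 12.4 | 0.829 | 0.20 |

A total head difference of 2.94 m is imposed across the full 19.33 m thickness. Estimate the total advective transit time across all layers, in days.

19.3

With flow normal to the layers, continuity requires the same specific discharge q through every layer.
Σ(b_i/K_i) = 6.93/6.16 + 12.4/0.829 = 16.08 d.
q = Δh / Σ(b_i/K_i) = 2.94 / 16.08 = 0.1828 m/day.
In each layer the seepage velocity is v_i = q/n_i, so the layer transit time is t_i = b_i·n_i / q:
  layer 1 (weathered basalt): t_1 = 6.93 × 0.15 / 0.1828 = 5.686 d
  layer 2 (fine sand): t_2 = 12.4 × 0.20 / 0.1828 = 13.57 d
Total t = Σ t_i = 19.25 days.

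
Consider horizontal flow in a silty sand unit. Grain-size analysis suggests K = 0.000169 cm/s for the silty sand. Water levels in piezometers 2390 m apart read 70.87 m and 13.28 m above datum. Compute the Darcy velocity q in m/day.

Convert K: 0.000169 cm/s × 864 = 0.1460 m/day.
Hydraulic gradient i = (70.87 − 13.28) / 2390 = 57.59 / 2390 = 0.02410.
Specific discharge q = K · i = 0.1460 × 0.02410 = 0.003518 m/day.

0.00352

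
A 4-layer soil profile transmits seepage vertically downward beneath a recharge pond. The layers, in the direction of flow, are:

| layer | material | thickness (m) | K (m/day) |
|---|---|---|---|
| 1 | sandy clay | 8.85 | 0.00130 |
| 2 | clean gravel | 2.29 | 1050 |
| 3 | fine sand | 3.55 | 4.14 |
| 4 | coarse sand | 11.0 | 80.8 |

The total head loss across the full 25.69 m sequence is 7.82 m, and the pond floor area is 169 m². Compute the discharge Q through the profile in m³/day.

Flow is perpendicular to layering, so the layers act in series and the equivalent K is the thickness-weighted harmonic mean.
Total thickness L = 8.85 + 2.29 + 3.55 + 11.0 = 25.69 m.
Σ(b_i/K_i) = 8.85/0.00130 + 2.29/1050 + 3.55/4.14 + 11.0/80.8 = 6809 d.
K_eq = L / Σ(b_i/K_i) = 25.69 / 6809 = 0.003773 m/day.
Q = K_eq · A · (Δh/L) = 0.003773 × 169 × (7.82/25.69) = 0.1941 m³/day.

0.194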